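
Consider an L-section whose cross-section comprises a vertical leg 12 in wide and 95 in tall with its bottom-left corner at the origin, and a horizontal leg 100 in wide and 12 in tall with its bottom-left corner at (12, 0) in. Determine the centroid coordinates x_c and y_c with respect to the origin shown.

x_c = 34.72 in, y_c = 26.22 in

Part | A | x̄ᵢ | ȳᵢ | A·x̄ᵢ | A·ȳᵢ
vertical leg | 1140.00 | 6.00 | 47.50 | 6840.00 | 54150.00
horizontal leg | 1200.00 | 62.00 | 6.00 | 74400.00 | 7200.00
Σ | 2340.00 |  |  | 81240.00 | 61350.00
x_c = 81240.00 / 2340.00 = 34.72 in
y_c = 61350.00 / 2340.00 = 26.22 in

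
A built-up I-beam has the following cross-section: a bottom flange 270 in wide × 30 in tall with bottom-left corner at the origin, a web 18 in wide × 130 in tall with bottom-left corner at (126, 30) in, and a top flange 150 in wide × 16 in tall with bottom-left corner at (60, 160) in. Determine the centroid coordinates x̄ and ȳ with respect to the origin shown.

x̄ = 135.00 in, ȳ = 58.18 in

Part | A | x̄ᵢ | ȳᵢ | A·x̄ᵢ | A·ȳᵢ
bottom flange | 8100.00 | 135.00 | 15.00 | 1093500.00 | 121500.00
web | 2340.00 | 135.00 | 95.00 | 315900.00 | 222300.00
top flange | 2400.00 | 135.00 | 168.00 | 324000.00 | 403200.00
Σ | 12840.00 |  |  | 1733400.00 | 747000.00
x̄ = 1733400.00 / 12840.00 = 135.00 in
ȳ = 747000.00 / 12840.00 = 58.18 in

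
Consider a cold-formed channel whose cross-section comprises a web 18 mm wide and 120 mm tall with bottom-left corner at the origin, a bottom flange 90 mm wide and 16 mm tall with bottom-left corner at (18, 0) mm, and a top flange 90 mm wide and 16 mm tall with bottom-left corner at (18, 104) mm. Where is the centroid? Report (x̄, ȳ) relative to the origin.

x̄ = 39.86 mm, ȳ = 60.00 mm

web: A = 18 × 120 = 2160.00, centroid at (9.00, 60.00).
bottom flange: A = 90 × 16 = 1440.00, centroid at (63.00, 8.00).
top flange: A = 90 × 16 = 1440.00, centroid at (63.00, 112.00).
ΣA = 5040.00 mm²
ΣAx̄ = (2160.00)(9.00) + (1440.00)(63.00) + (1440.00)(63.00) = 200880.00 mm³
ΣAȳ = (2160.00)(60.00) + (1440.00)(8.00) + (1440.00)(112.00) = 302400.00 mm³
x̄ = 200880.00 / 5040.00 = 39.86 mm
ȳ = 302400.00 / 5040.00 = 60.00 mm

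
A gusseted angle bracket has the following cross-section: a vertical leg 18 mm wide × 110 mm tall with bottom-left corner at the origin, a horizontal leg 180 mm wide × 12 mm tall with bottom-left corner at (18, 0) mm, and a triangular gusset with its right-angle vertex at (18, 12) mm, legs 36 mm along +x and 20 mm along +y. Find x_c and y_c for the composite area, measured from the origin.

x_c = 58.20 mm, y_c = 28.57 mm

vertical leg: A = 18 × 110 = 1980.00, centroid at (9.00, 55.00).
horizontal leg: A = 180 × 12 = 2160.00, centroid at (108.00, 6.00).
gusset: A = ½·36·20 = 360.00, centroid at (30.00, 18.67).
ΣA = 4500.00 mm²
ΣAx_c = (1980.00)(9.00) + (2160.00)(108.00) + (360.00)(30.00) = 261900.00 mm³
ΣAy_c = (1980.00)(55.00) + (2160.00)(6.00) + (360.00)(18.67) = 128580.00 mm³
x_c = 261900.00 / 4500.00 = 58.20 mm
y_c = 128580.00 / 4500.00 = 28.57 mm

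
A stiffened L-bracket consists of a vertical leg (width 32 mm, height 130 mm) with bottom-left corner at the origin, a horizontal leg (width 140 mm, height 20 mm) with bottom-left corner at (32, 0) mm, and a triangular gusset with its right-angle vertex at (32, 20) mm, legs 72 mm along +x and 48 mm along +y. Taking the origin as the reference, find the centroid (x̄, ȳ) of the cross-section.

x̄ = 51.67 mm, ȳ = 41.51 mm

vertical leg: A = 32 × 130 = 4160.00, centroid at (16.00, 65.00).
horizontal leg: A = 140 × 20 = 2800.00, centroid at (102.00, 10.00).
gusset: A = ½·72·48 = 1728.00, centroid at (56.00, 36.00).
ΣA = 8688.00 mm², ΣAx̄ = 448928.00 mm³, ΣAȳ = 360608.00 mm³.
x̄ = 448928.00/8688.00 = 51.67 mm; ȳ = 360608.00/8688.00 = 41.51 mm.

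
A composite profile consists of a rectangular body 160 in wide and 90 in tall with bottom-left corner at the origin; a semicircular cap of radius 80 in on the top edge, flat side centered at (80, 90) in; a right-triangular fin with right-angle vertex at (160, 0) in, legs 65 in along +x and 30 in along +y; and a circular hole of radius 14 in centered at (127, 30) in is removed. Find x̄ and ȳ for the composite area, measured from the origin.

x̄ = 82.83 in, ȳ = 75.99 in

rectangular body: A = 160 × 90 = 14400.00, centroid at (80.00, 45.00).
semicircular top: A = ½π·80² = 10053.10, centroid at (80.00, 123.95).
triangular fin: A = ½·65·30 = 975.00, centroid at (181.67, 10.00).
hole: A = −π·14² = -615.75, centroid at (127.00, 30.00).
ΣA = 24812.34 in², ΣAx̄ = 2055172.19 in³, ΣAȳ = 1885389.45 in³.
x̄ = 2055172.19/24812.34 = 82.83 in; ȳ = 1885389.45/24812.34 = 75.99 in.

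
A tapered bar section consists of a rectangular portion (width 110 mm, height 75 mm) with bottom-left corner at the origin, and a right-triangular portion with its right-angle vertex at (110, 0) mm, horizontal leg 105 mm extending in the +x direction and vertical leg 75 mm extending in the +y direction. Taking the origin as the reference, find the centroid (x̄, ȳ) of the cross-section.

rectangular portion: A = 110 × 75 = 8250.00, centroid at (55.00, 37.50).
triangular portion: A = ½·105·75 = 3937.50, centroid at (145.00, 25.00).
ΣA = 12187.50 mm², ΣAx̄ = 1024687.50 mm³, ΣAȳ = 407812.50 mm³.
x̄ = 1024687.50/12187.50 = 84.08 mm; ȳ = 407812.50/12187.50 = 33.46 mm.

x̄ = 84.08 mm, ȳ = 33.46 mm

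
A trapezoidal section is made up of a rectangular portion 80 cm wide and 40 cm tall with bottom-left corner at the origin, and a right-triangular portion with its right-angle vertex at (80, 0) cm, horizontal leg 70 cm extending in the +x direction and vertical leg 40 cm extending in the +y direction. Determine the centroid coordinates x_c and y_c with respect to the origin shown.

x_c = 59.28 cm, y_c = 17.97 cm

Part | A | x̄ᵢ | ȳᵢ | A·x̄ᵢ | A·ȳᵢ
rectangular portion | 3200.00 | 40.00 | 20.00 | 128000.00 | 64000.00
triangular portion | 1400.00 | 103.33 | 13.33 | 144666.67 | 18666.67
Σ | 4600.00 |  |  | 272666.67 | 82666.67
x_c = 272666.67 / 4600.00 = 59.28 cm
y_c = 82666.67 / 4600.00 = 17.97 cm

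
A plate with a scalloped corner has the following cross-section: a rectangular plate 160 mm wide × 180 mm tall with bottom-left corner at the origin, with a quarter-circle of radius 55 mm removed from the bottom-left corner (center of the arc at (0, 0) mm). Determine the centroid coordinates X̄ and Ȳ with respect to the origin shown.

plate: A = 160 × 180 = 28800.00, centroid at (80.00, 90.00).
removed quarter-circle: A = −¼π·55² = -2375.83, centroid at (23.34, 23.34).
ΣA = 26424.17 mm²
ΣAX̄ = (28800.00)(80.00) + (-2375.83)(23.34) = 2248541.67 mm³
ΣAȲ = (28800.00)(90.00) + (-2375.83)(23.34) = 2536541.67 mm³
X̄ = 2248541.67 / 26424.17 = 85.09 mm
Ȳ = 2536541.67 / 26424.17 = 95.99 mm

X̄ = 85.09 mm, Ȳ = 95.99 mm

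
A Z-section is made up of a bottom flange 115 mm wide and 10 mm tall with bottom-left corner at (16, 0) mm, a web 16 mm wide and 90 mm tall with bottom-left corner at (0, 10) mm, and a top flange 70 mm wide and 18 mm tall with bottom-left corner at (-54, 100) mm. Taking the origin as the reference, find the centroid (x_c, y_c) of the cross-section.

x_c = 18.73 mm, y_c = 57.74 mm

bottom flange: A = 115 × 10 = 1150.00, centroid at (73.50, 5.00).
web: A = 16 × 90 = 1440.00, centroid at (8.00, 55.00).
top flange: A = 70 × 18 = 1260.00, centroid at (-19.00, 109.00).
ΣA = 3850.00 mm², ΣAx_c = 72105.00 mm³, ΣAy_c = 222290.00 mm³.
x_c = 72105.00/3850.00 = 18.73 mm; y_c = 222290.00/3850.00 = 57.74 mm.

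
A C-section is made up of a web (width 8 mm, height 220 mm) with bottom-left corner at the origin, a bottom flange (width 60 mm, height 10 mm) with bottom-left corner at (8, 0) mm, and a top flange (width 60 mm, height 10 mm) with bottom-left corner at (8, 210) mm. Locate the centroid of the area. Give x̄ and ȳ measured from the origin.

x̄ = 17.78 mm, ȳ = 110.00 mm

Part | A | x̄ᵢ | ȳᵢ | A·x̄ᵢ | A·ȳᵢ
web | 1760.00 | 4.00 | 110.00 | 7040.00 | 193600.00
bottom flange | 600.00 | 38.00 | 5.00 | 22800.00 | 3000.00
top flange | 600.00 | 38.00 | 215.00 | 22800.00 | 129000.00
Σ | 2960.00 |  |  | 52640.00 | 325600.00
x̄ = 52640.00 / 2960.00 = 17.78 mm
ȳ = 325600.00 / 2960.00 = 110.00 mm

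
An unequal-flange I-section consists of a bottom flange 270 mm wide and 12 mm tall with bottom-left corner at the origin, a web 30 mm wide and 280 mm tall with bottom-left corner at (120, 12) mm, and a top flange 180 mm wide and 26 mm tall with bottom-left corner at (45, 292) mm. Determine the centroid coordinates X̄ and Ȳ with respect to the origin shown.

bottom flange: A = 270 × 12 = 3240.00, centroid at (135.00, 6.00).
web: A = 30 × 280 = 8400.00, centroid at (135.00, 152.00).
top flange: A = 180 × 26 = 4680.00, centroid at (135.00, 305.00).
ΣA = 16320.00 mm²
ΣAX̄ = (3240.00)(135.00) + (8400.00)(135.00) + (4680.00)(135.00) = 2203200.00 mm³
ΣAȲ = (3240.00)(6.00) + (8400.00)(152.00) + (4680.00)(305.00) = 2723640.00 mm³
X̄ = 2203200.00 / 16320.00 = 135.00 mm
Ȳ = 2723640.00 / 16320.00 = 166.89 mm

X̄ = 135.00 mm, Ȳ = 166.89 mm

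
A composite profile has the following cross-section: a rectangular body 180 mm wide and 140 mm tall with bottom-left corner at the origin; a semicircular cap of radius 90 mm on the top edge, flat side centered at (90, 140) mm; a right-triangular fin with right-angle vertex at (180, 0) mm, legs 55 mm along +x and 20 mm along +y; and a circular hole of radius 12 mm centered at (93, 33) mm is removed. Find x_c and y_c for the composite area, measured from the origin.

rectangular body: A = 180 × 140 = 25200.00, centroid at (90.00, 70.00).
semicircular top: A = ½π·90² = 12723.45, centroid at (90.00, 178.20).
triangular fin: A = ½·55·20 = 550.00, centroid at (198.33, 6.67).
hole: A = −π·12² = -452.39, centroid at (93.00, 33.00).
ΣA = 38021.06 mm²
ΣAx_c = (25200.00)(90.00) + (12723.45)(90.00) + (550.00)(198.33) + (-452.39)(93.00) = 3480121.65 mm³
ΣAy_c = (25200.00)(70.00) + (12723.45)(178.20) + (550.00)(6.67) + (-452.39)(33.00) = 4020020.85 mm³
x_c = 3480121.65 / 38021.06 = 91.53 mm
y_c = 4020020.85 / 38021.06 = 105.73 mm

x_c = 91.53 mm, y_c = 105.73 mm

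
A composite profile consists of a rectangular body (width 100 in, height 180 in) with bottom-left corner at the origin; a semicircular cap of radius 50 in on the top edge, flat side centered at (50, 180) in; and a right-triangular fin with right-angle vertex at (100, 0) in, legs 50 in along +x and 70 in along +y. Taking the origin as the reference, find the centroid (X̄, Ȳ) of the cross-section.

X̄ = 54.93 in, Ȳ = 103.52 in

rectangular body: A = 100 × 180 = 18000.00, centroid at (50.00, 90.00).
semicircular top: A = ½π·50² = 3926.99, centroid at (50.00, 201.22).
triangular fin: A = ½·50·70 = 1750.00, centroid at (116.67, 23.33).
ΣA = 23676.99 in², ΣAX̄ = 1300516.21 in³, ΣAȲ = 2451025.01 in³.
X̄ = 1300516.21/23676.99 = 54.93 in; Ȳ = 2451025.01/23676.99 = 103.52 in.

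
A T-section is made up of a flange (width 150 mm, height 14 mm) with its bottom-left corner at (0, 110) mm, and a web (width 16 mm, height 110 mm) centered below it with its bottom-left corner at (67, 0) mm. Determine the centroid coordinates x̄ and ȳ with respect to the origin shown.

web: A = 16 × 110 = 1760.00, centroid at (75.00, 55.00).
flange: A = 150 × 14 = 2100.00, centroid at (75.00, 117.00).
ΣA = 3860.00 mm², ΣAx̄ = 289500.00 mm³, ΣAȳ = 342500.00 mm³.
x̄ = 289500.00/3860.00 = 75.00 mm; ȳ = 342500.00/3860.00 = 88.73 mm.

x̄ = 75.00 mm, ȳ = 88.73 mm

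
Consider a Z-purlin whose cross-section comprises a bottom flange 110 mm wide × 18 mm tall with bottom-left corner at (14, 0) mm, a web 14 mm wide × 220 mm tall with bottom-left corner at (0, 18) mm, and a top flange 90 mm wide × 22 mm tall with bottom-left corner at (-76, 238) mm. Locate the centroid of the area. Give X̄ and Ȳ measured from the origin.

X̄ = 13.75 mm, Ȳ = 128.56 mm

bottom flange: A = 110 × 18 = 1980.00, centroid at (69.00, 9.00).
web: A = 14 × 220 = 3080.00, centroid at (7.00, 128.00).
top flange: A = 90 × 22 = 1980.00, centroid at (-31.00, 249.00).
ΣA = 7040.00 mm²
ΣAX̄ = (1980.00)(69.00) + (3080.00)(7.00) + (1980.00)(-31.00) = 96800.00 mm³
ΣAȲ = (1980.00)(9.00) + (3080.00)(128.00) + (1980.00)(249.00) = 905080.00 mm³
X̄ = 96800.00 / 7040.00 = 13.75 mm
Ȳ = 905080.00 / 7040.00 = 128.56 mm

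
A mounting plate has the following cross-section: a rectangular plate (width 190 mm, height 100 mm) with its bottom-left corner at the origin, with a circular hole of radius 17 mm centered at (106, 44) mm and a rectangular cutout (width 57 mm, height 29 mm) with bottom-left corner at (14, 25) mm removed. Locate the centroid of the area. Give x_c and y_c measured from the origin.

plate: A = 190 × 100 = 19000.00, centroid at (95.00, 50.00).
hole 1: A = −π·17² = -907.92, centroid at (106.00, 44.00).
hole 2: A = −(57 × 29) = -1653.00, centroid at (42.50, 39.50).
ΣA = 16439.08 mm², ΣAx_c = 1638507.95 mm³, ΣAy_c = 844758.01 mm³.
x_c = 1638507.95/16439.08 = 99.67 mm; y_c = 844758.01/16439.08 = 51.39 mm.

x_c = 99.67 mm, y_c = 51.39 mm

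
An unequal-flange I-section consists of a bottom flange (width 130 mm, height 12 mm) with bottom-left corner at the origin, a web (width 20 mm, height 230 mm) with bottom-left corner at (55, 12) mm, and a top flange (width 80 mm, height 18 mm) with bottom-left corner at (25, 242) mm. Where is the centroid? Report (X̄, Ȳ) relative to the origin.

X̄ = 65.00 mm, Ȳ = 125.66 mm

bottom flange: A = 130 × 12 = 1560.00, centroid at (65.00, 6.00).
web: A = 20 × 230 = 4600.00, centroid at (65.00, 127.00).
top flange: A = 80 × 18 = 1440.00, centroid at (65.00, 251.00).
ΣA = 7600.00 mm², ΣAX̄ = 494000.00 mm³, ΣAȲ = 955000.00 mm³.
X̄ = 494000.00/7600.00 = 65.00 mm; Ȳ = 955000.00/7600.00 = 125.66 mm.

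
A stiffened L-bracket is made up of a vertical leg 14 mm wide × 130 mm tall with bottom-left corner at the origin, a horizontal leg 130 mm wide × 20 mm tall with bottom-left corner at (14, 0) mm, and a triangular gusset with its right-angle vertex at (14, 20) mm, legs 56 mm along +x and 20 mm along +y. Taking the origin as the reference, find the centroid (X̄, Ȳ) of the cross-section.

X̄ = 47.48 mm, Ȳ = 31.97 mm

Part | A | x̄ᵢ | ȳᵢ | A·x̄ᵢ | A·ȳᵢ
vertical leg | 1820.00 | 7.00 | 65.00 | 12740.00 | 118300.00
horizontal leg | 2600.00 | 79.00 | 10.00 | 205400.00 | 26000.00
gusset | 560.00 | 32.67 | 26.67 | 18293.33 | 14933.33
Σ | 4980.00 |  |  | 236433.33 | 159233.33
X̄ = 236433.33 / 4980.00 = 47.48 mm
Ȳ = 159233.33 / 4980.00 = 31.97 mm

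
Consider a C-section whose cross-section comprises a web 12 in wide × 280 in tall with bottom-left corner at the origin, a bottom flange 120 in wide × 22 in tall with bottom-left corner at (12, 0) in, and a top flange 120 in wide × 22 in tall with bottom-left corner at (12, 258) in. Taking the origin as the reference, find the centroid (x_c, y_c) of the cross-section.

Part | A | x̄ᵢ | ȳᵢ | A·x̄ᵢ | A·ȳᵢ
web | 3360.00 | 6.00 | 140.00 | 20160.00 | 470400.00
bottom flange | 2640.00 | 72.00 | 11.00 | 190080.00 | 29040.00
top flange | 2640.00 | 72.00 | 269.00 | 190080.00 | 710160.00
Σ | 8640.00 |  |  | 400320.00 | 1209600.00
x_c = 400320.00 / 8640.00 = 46.33 in
y_c = 1209600.00 / 8640.00 = 140.00 in

x_c = 46.33 in, y_c = 140.00 in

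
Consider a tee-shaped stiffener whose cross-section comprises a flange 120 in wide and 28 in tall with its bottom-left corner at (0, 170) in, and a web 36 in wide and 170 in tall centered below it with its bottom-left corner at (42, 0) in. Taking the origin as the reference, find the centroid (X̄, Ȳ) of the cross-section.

X̄ = 60.00 in, Ȳ = 120.09 in

web: A = 36 × 170 = 6120.00, centroid at (60.00, 85.00).
flange: A = 120 × 28 = 3360.00, centroid at (60.00, 184.00).
ΣA = 9480.00 in²
ΣAX̄ = (6120.00)(60.00) + (3360.00)(60.00) = 568800.00 in³
ΣAȲ = (6120.00)(85.00) + (3360.00)(184.00) = 1138440.00 in³
X̄ = 568800.00 / 9480.00 = 60.00 in
Ȳ = 1138440.00 / 9480.00 = 120.09 in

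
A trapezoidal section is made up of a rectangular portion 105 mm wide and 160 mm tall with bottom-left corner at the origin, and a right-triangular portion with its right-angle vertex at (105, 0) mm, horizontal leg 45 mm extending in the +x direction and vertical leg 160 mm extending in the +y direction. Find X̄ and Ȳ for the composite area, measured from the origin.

rectangular portion: A = 105 × 160 = 16800.00, centroid at (52.50, 80.00).
triangular portion: A = ½·45·160 = 3600.00, centroid at (120.00, 53.33).
ΣA = 20400.00 mm²
ΣAX̄ = (16800.00)(52.50) + (3600.00)(120.00) = 1314000.00 mm³
ΣAȲ = (16800.00)(80.00) + (3600.00)(53.33) = 1536000.00 mm³
X̄ = 1314000.00 / 20400.00 = 64.41 mm
Ȳ = 1536000.00 / 20400.00 = 75.29 mm

X̄ = 64.41 mm, Ȳ = 75.29 mm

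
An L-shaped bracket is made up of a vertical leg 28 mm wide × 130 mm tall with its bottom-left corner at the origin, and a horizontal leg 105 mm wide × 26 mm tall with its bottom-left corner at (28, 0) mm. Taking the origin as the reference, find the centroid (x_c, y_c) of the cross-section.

x_c = 42.50 mm, y_c = 42.71 mm

Part | A | x̄ᵢ | ȳᵢ | A·x̄ᵢ | A·ȳᵢ
vertical leg | 3640.00 | 14.00 | 65.00 | 50960.00 | 236600.00
horizontal leg | 2730.00 | 80.50 | 13.00 | 219765.00 | 35490.00
Σ | 6370.00 |  |  | 270725.00 | 272090.00
x_c = 270725.00 / 6370.00 = 42.50 mm
y_c = 272090.00 / 6370.00 = 42.71 mm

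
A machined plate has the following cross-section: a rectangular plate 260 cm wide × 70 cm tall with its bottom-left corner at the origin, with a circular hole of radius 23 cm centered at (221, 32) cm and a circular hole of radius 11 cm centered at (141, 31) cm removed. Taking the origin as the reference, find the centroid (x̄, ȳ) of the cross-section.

x̄ = 120.38 cm, ȳ = 35.40 cm

plate: A = 260 × 70 = 18200.00, centroid at (130.00, 35.00).
hole 1: A = −π·23² = -1661.90, centroid at (221.00, 32.00).
hole 2: A = −π·11² = -380.13, centroid at (141.00, 31.00).
ΣA = 16157.96 cm²
ΣAx̄ = (18200.00)(130.00) + (-1661.90)(221.00) + (-380.13)(141.00) = 1945120.83 cm³
ΣAȳ = (18200.00)(35.00) + (-1661.90)(32.00) + (-380.13)(31.00) = 572035.01 cm³
x̄ = 1945120.83 / 16157.96 = 120.38 cm
ȳ = 572035.01 / 16157.96 = 35.40 cm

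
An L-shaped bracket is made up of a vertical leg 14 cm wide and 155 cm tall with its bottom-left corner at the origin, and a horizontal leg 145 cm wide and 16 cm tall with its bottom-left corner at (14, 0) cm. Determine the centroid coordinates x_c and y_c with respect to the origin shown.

vertical leg: A = 14 × 155 = 2170.00, centroid at (7.00, 77.50).
horizontal leg: A = 145 × 16 = 2320.00, centroid at (86.50, 8.00).
ΣA = 4490.00 cm², ΣAx_c = 215870.00 cm³, ΣAy_c = 186735.00 cm³.
x_c = 215870.00/4490.00 = 48.08 cm; y_c = 186735.00/4490.00 = 41.59 cm.

x_c = 48.08 cm, y_c = 41.59 cm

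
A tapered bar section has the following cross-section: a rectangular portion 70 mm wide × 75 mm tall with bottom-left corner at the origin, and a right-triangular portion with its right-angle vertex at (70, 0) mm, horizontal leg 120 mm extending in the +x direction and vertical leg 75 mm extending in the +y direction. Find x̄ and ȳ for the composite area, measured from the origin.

rectangular portion: A = 70 × 75 = 5250.00, centroid at (35.00, 37.50).
triangular portion: A = ½·120·75 = 4500.00, centroid at (110.00, 25.00).
ΣA = 9750.00 mm², ΣAx̄ = 678750.00 mm³, ΣAȳ = 309375.00 mm³.
x̄ = 678750.00/9750.00 = 69.62 mm; ȳ = 309375.00/9750.00 = 31.73 mm.

x̄ = 69.62 mm, ȳ = 31.73 mm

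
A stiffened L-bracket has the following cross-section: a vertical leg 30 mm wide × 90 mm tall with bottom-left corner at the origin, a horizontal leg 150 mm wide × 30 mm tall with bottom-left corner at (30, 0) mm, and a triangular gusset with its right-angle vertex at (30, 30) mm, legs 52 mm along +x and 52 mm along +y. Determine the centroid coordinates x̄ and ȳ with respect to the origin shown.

x̄ = 67.47 mm, ȳ = 29.58 mm

vertical leg: A = 30 × 90 = 2700.00, centroid at (15.00, 45.00).
horizontal leg: A = 150 × 30 = 4500.00, centroid at (105.00, 15.00).
gusset: A = ½·52·52 = 1352.00, centroid at (47.33, 47.33).
ΣA = 8552.00 mm², ΣAx̄ = 576994.67 mm³, ΣAȳ = 252994.67 mm³.
x̄ = 576994.67/8552.00 = 67.47 mm; ȳ = 252994.67/8552.00 = 29.58 mm.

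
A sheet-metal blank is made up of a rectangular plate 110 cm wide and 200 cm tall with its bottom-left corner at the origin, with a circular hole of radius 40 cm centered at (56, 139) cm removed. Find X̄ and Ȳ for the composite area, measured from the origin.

plate: A = 110 × 200 = 22000.00, centroid at (55.00, 100.00).
hole: A = −π·40² = -5026.55, centroid at (56.00, 139.00).
ΣA = 16973.45 cm²
ΣAX̄ = (22000.00)(55.00) + (-5026.55)(56.00) = 928513.30 cm³
ΣAȲ = (22000.00)(100.00) + (-5026.55)(139.00) = 1501309.79 cm³
X̄ = 928513.30 / 16973.45 = 54.70 cm
Ȳ = 1501309.79 / 16973.45 = 88.45 cm

X̄ = 54.70 cm, Ȳ = 88.45 cm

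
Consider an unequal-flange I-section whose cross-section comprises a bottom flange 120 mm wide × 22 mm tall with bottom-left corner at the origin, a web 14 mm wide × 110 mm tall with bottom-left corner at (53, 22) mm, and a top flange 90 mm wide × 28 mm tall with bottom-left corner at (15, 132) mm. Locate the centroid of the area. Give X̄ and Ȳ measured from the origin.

X̄ = 60.00 mm, Ȳ = 76.95 mm

bottom flange: A = 120 × 22 = 2640.00, centroid at (60.00, 11.00).
web: A = 14 × 110 = 1540.00, centroid at (60.00, 77.00).
top flange: A = 90 × 28 = 2520.00, centroid at (60.00, 146.00).
ΣA = 6700.00 mm², ΣAX̄ = 402000.00 mm³, ΣAȲ = 515540.00 mm³.
X̄ = 402000.00/6700.00 = 60.00 mm; Ȳ = 515540.00/6700.00 = 76.95 mm.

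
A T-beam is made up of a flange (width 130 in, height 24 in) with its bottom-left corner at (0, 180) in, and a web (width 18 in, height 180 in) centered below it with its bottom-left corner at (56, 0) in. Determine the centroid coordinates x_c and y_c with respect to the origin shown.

Part | A | x̄ᵢ | ȳᵢ | A·x̄ᵢ | A·ȳᵢ
web | 3240.00 | 65.00 | 90.00 | 210600.00 | 291600.00
flange | 3120.00 | 65.00 | 192.00 | 202800.00 | 599040.00
Σ | 6360.00 |  |  | 413400.00 | 890640.00
x_c = 413400.00 / 6360.00 = 65.00 in
y_c = 890640.00 / 6360.00 = 140.04 in

x_c = 65.00 in, y_c = 140.04 in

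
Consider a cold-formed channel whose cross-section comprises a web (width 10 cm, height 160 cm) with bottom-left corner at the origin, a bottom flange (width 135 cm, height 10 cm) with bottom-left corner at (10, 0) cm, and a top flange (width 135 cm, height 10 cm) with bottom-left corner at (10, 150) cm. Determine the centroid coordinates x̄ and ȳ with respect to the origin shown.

x̄ = 50.52 cm, ȳ = 80.00 cm

web: A = 10 × 160 = 1600.00, centroid at (5.00, 80.00).
bottom flange: A = 135 × 10 = 1350.00, centroid at (77.50, 5.00).
top flange: A = 135 × 10 = 1350.00, centroid at (77.50, 155.00).
ΣA = 4300.00 cm²
ΣAx̄ = (1600.00)(5.00) + (1350.00)(77.50) + (1350.00)(77.50) = 217250.00 cm³
ΣAȳ = (1600.00)(80.00) + (1350.00)(5.00) + (1350.00)(155.00) = 344000.00 cm³
x̄ = 217250.00 / 4300.00 = 50.52 cm
ȳ = 344000.00 / 4300.00 = 80.00 cm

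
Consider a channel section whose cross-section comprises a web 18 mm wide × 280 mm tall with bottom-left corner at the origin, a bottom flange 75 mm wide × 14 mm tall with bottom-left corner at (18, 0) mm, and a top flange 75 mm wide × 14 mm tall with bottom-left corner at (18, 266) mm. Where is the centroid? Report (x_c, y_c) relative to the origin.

web: A = 18 × 280 = 5040.00, centroid at (9.00, 140.00).
bottom flange: A = 75 × 14 = 1050.00, centroid at (55.50, 7.00).
top flange: A = 75 × 14 = 1050.00, centroid at (55.50, 273.00).
ΣA = 7140.00 mm²
ΣAx_c = (5040.00)(9.00) + (1050.00)(55.50) + (1050.00)(55.50) = 161910.00 mm³
ΣAy_c = (5040.00)(140.00) + (1050.00)(7.00) + (1050.00)(273.00) = 999600.00 mm³
x_c = 161910.00 / 7140.00 = 22.68 mm
y_c = 999600.00 / 7140.00 = 140.00 mm

x_c = 22.68 mm, y_c = 140.00 mm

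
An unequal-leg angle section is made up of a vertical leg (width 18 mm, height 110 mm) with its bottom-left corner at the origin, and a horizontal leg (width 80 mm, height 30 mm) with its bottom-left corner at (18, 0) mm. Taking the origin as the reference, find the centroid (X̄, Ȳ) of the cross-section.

X̄ = 35.85 mm, Ȳ = 33.08 mm

vertical leg: A = 18 × 110 = 1980.00, centroid at (9.00, 55.00).
horizontal leg: A = 80 × 30 = 2400.00, centroid at (58.00, 15.00).
ΣA = 4380.00 mm², ΣAX̄ = 157020.00 mm³, ΣAȲ = 144900.00 mm³.
X̄ = 157020.00/4380.00 = 35.85 mm; Ȳ = 144900.00/4380.00 = 33.08 mm.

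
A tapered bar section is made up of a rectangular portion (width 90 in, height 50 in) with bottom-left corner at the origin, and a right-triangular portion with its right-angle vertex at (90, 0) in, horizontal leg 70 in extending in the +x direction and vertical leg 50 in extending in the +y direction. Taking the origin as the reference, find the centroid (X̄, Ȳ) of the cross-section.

Part | A | x̄ᵢ | ȳᵢ | A·x̄ᵢ | A·ȳᵢ
rectangular portion | 4500.00 | 45.00 | 25.00 | 202500.00 | 112500.00
triangular portion | 1750.00 | 113.33 | 16.67 | 198333.33 | 29166.67
Σ | 6250.00 |  |  | 400833.33 | 141666.67
X̄ = 400833.33 / 6250.00 = 64.13 in
Ȳ = 141666.67 / 6250.00 = 22.67 in

X̄ = 64.13 in, Ȳ = 22.67 in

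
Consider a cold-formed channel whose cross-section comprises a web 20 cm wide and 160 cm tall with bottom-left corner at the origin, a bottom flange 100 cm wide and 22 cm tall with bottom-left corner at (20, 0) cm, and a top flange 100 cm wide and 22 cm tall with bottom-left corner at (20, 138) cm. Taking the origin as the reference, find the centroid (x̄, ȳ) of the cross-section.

x̄ = 44.74 cm, ȳ = 80.00 cm

web: A = 20 × 160 = 3200.00, centroid at (10.00, 80.00).
bottom flange: A = 100 × 22 = 2200.00, centroid at (70.00, 11.00).
top flange: A = 100 × 22 = 2200.00, centroid at (70.00, 149.00).
ΣA = 7600.00 cm²
ΣAx̄ = (3200.00)(10.00) + (2200.00)(70.00) + (2200.00)(70.00) = 340000.00 cm³
ΣAȳ = (3200.00)(80.00) + (2200.00)(11.00) + (2200.00)(149.00) = 608000.00 cm³
x̄ = 340000.00 / 7600.00 = 44.74 cm
ȳ = 608000.00 / 7600.00 = 80.00 cm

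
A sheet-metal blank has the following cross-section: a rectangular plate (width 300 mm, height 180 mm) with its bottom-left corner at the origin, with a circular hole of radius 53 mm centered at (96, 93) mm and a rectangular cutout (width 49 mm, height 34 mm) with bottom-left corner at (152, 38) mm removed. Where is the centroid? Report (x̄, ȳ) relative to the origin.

Part | A | x̄ᵢ | ȳᵢ | A·x̄ᵢ | A·ȳᵢ
plate | 54000.00 | 150.00 | 90.00 | 8100000.00 | 4860000.00
hole 1 | -8824.73 | 96.00 | 93.00 | -847174.44 | -820700.24
hole 2 | -1666.00 | 176.50 | 55.00 | -294049.00 | -91630.00
Σ | 43509.27 |  |  | 6958776.56 | 3947669.76
x̄ = 6958776.56 / 43509.27 = 159.94 mm
ȳ = 3947669.76 / 43509.27 = 90.73 mm

x̄ = 159.94 mm, ȳ = 90.73 mm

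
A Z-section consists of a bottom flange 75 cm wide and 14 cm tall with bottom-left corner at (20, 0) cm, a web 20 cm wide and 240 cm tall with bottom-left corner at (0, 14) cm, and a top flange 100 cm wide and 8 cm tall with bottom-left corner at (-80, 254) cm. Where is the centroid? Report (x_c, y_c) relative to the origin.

x_c = 12.69 cm, y_c = 128.86 cm

bottom flange: A = 75 × 14 = 1050.00, centroid at (57.50, 7.00).
web: A = 20 × 240 = 4800.00, centroid at (10.00, 134.00).
top flange: A = 100 × 8 = 800.00, centroid at (-30.00, 258.00).
ΣA = 6650.00 cm², ΣAx_c = 84375.00 cm³, ΣAy_c = 856950.00 cm³.
x_c = 84375.00/6650.00 = 12.69 cm; y_c = 856950.00/6650.00 = 128.86 cm.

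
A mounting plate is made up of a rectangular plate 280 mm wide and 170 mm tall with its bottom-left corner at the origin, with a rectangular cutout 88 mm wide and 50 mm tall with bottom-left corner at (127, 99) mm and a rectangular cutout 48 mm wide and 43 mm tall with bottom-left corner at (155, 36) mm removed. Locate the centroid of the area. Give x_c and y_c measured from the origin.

x_c = 134.73 mm, y_c = 82.21 mm

Part | A | x̄ᵢ | ȳᵢ | A·x̄ᵢ | A·ȳᵢ
plate | 47600.00 | 140.00 | 85.00 | 6664000.00 | 4046000.00
hole 1 | -4400.00 | 171.00 | 124.00 | -752400.00 | -545600.00
hole 2 | -2064.00 | 179.00 | 57.50 | -369456.00 | -118680.00
Σ | 41136.00 |  |  | 5542144.00 | 3381720.00
x_c = 5542144.00 / 41136.00 = 134.73 mm
y_c = 3381720.00 / 41136.00 = 82.21 mm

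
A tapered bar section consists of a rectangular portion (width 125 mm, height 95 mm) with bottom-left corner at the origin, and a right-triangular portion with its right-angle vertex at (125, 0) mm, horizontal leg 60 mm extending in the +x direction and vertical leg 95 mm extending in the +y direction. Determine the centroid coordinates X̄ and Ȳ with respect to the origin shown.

Part | A | x̄ᵢ | ȳᵢ | A·x̄ᵢ | A·ȳᵢ
rectangular portion | 11875.00 | 62.50 | 47.50 | 742187.50 | 564062.50
triangular portion | 2850.00 | 145.00 | 31.67 | 413250.00 | 90250.00
Σ | 14725.00 |  |  | 1155437.50 | 654312.50
X̄ = 1155437.50 / 14725.00 = 78.47 mm
Ȳ = 654312.50 / 14725.00 = 44.44 mm

X̄ = 78.47 mm, Ȳ = 44.44 mm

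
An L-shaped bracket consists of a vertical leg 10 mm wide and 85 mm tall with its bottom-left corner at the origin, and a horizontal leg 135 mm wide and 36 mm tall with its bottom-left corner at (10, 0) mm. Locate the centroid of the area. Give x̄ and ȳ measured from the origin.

x̄ = 66.71 mm, ȳ = 21.65 mm

Part | A | x̄ᵢ | ȳᵢ | A·x̄ᵢ | A·ȳᵢ
vertical leg | 850.00 | 5.00 | 42.50 | 4250.00 | 36125.00
horizontal leg | 4860.00 | 77.50 | 18.00 | 376650.00 | 87480.00
Σ | 5710.00 |  |  | 380900.00 | 123605.00
x̄ = 380900.00 / 5710.00 = 66.71 mm
ȳ = 123605.00 / 5710.00 = 21.65 mm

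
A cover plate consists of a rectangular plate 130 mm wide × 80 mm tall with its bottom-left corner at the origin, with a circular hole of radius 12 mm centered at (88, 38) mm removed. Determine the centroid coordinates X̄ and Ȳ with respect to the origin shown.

Part | A | x̄ᵢ | ȳᵢ | A·x̄ᵢ | A·ȳᵢ
plate | 10400.00 | 65.00 | 40.00 | 676000.00 | 416000.00
hole | -452.39 | 88.00 | 38.00 | -39810.26 | -17190.80
Σ | 9947.61 |  |  | 636189.74 | 398809.20
X̄ = 636189.74 / 9947.61 = 63.95 mm
Ȳ = 398809.20 / 9947.61 = 40.09 mm

X̄ = 63.95 mm, Ȳ = 40.09 mm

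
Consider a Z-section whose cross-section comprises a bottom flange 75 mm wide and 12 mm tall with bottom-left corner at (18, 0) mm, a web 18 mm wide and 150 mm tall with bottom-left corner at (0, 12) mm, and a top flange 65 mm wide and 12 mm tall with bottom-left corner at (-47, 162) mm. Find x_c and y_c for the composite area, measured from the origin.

bottom flange: A = 75 × 12 = 900.00, centroid at (55.50, 6.00).
web: A = 18 × 150 = 2700.00, centroid at (9.00, 87.00).
top flange: A = 65 × 12 = 780.00, centroid at (-14.50, 168.00).
ΣA = 4380.00 mm²
ΣAx_c = (900.00)(55.50) + (2700.00)(9.00) + (780.00)(-14.50) = 62940.00 mm³
ΣAy_c = (900.00)(6.00) + (2700.00)(87.00) + (780.00)(168.00) = 371340.00 mm³
x_c = 62940.00 / 4380.00 = 14.37 mm
y_c = 371340.00 / 4380.00 = 84.78 mm

x_c = 14.37 mm, y_c = 84.78 mm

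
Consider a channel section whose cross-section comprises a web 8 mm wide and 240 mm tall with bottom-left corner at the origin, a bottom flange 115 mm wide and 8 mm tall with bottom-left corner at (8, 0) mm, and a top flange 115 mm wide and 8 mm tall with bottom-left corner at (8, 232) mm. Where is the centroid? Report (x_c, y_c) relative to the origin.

Part | A | x̄ᵢ | ȳᵢ | A·x̄ᵢ | A·ȳᵢ
web | 1920.00 | 4.00 | 120.00 | 7680.00 | 230400.00
bottom flange | 920.00 | 65.50 | 4.00 | 60260.00 | 3680.00
top flange | 920.00 | 65.50 | 236.00 | 60260.00 | 217120.00
Σ | 3760.00 |  |  | 128200.00 | 451200.00
x_c = 128200.00 / 3760.00 = 34.10 mm
y_c = 451200.00 / 3760.00 = 120.00 mm

x_c = 34.10 mm, y_c = 120.00 mm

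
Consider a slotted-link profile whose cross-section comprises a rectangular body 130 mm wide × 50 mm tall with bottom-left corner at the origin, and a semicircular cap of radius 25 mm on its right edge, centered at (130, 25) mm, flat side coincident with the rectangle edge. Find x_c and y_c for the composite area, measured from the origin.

rectangular body: A = 130 × 50 = 6500.00, centroid at (65.00, 25.00).
semicircular end: A = ½π·25² = 981.75, centroid at (140.61, 25.00).
ΣA = 7481.75 mm², ΣAx_c = 560543.87 mm³, ΣAy_c = 187043.69 mm³.
x_c = 560543.87/7481.75 = 74.92 mm; y_c = 187043.69/7481.75 = 25.00 mm.

x_c = 74.92 mm, y_c = 25.00 mm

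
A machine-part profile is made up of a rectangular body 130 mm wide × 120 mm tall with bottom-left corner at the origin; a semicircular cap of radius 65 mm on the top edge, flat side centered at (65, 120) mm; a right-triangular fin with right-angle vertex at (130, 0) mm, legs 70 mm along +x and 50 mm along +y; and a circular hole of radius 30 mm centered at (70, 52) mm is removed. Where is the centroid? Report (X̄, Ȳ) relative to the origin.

rectangular body: A = 130 × 120 = 15600.00, centroid at (65.00, 60.00).
semicircular top: A = ½π·65² = 6636.61, centroid at (65.00, 147.59).
triangular fin: A = ½·70·50 = 1750.00, centroid at (153.33, 16.67).
hole: A = −π·30² = -2827.43, centroid at (70.00, 52.00).
ΣA = 21159.18 mm²
ΣAX̄ = (15600.00)(65.00) + (6636.61)(65.00) + (1750.00)(153.33) + (-2827.43)(70.00) = 1515792.94 mm³
ΣAȲ = (15600.00)(60.00) + (6636.61)(147.59) + (1750.00)(16.67) + (-2827.43)(52.00) = 1797617.20 mm³
X̄ = 1515792.94 / 21159.18 = 71.64 mm
Ȳ = 1797617.20 / 21159.18 = 84.96 mm

X̄ = 71.64 mm, Ȳ = 84.96 mm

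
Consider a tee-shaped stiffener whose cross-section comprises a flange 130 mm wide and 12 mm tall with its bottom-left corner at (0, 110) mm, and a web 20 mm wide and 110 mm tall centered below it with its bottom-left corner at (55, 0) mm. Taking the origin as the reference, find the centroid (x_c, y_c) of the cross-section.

web: A = 20 × 110 = 2200.00, centroid at (65.00, 55.00).
flange: A = 130 × 12 = 1560.00, centroid at (65.00, 116.00).
ΣA = 3760.00 mm², ΣAx_c = 244400.00 mm³, ΣAy_c = 301960.00 mm³.
x_c = 244400.00/3760.00 = 65.00 mm; y_c = 301960.00/3760.00 = 80.31 mm.

x_c = 65.00 mm, y_c = 80.31 mm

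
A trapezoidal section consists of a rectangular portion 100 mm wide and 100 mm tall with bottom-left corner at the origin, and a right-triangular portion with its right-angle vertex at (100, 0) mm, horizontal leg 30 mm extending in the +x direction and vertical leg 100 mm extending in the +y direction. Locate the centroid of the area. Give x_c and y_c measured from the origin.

x_c = 57.83 mm, y_c = 47.83 mm

rectangular portion: A = 100 × 100 = 10000.00, centroid at (50.00, 50.00).
triangular portion: A = ½·30·100 = 1500.00, centroid at (110.00, 33.33).
ΣA = 11500.00 mm²
ΣAx_c = (10000.00)(50.00) + (1500.00)(110.00) = 665000.00 mm³
ΣAy_c = (10000.00)(50.00) + (1500.00)(33.33) = 550000.00 mm³
x_c = 665000.00 / 11500.00 = 57.83 mm
y_c = 550000.00 / 11500.00 = 47.83 mm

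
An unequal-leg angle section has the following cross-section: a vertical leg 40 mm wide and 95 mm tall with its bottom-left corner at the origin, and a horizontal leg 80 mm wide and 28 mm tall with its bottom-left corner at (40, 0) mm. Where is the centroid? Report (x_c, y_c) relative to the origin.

x_c = 42.25 mm, y_c = 35.08 mm

Part | A | x̄ᵢ | ȳᵢ | A·x̄ᵢ | A·ȳᵢ
vertical leg | 3800.00 | 20.00 | 47.50 | 76000.00 | 180500.00
horizontal leg | 2240.00 | 80.00 | 14.00 | 179200.00 | 31360.00
Σ | 6040.00 |  |  | 255200.00 | 211860.00
x_c = 255200.00 / 6040.00 = 42.25 mm
y_c = 211860.00 / 6040.00 = 35.08 mm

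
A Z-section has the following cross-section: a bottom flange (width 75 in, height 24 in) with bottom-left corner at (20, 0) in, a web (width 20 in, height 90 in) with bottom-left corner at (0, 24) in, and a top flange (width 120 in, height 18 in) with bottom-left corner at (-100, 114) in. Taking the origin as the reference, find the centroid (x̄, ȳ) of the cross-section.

Part | A | x̄ᵢ | ȳᵢ | A·x̄ᵢ | A·ȳᵢ
bottom flange | 1800.00 | 57.50 | 12.00 | 103500.00 | 21600.00
web | 1800.00 | 10.00 | 69.00 | 18000.00 | 124200.00
top flange | 2160.00 | -40.00 | 123.00 | -86400.00 | 265680.00
Σ | 5760.00 |  |  | 35100.00 | 411480.00
x̄ = 35100.00 / 5760.00 = 6.09 in
ȳ = 411480.00 / 5760.00 = 71.44 in

x̄ = 6.09 in, ȳ = 71.44 in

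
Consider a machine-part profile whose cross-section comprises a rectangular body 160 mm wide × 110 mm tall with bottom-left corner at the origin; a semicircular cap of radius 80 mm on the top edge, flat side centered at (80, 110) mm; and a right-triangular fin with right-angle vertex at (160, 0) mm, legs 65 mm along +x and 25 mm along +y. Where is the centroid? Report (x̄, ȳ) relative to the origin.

Part | A | x̄ᵢ | ȳᵢ | A·x̄ᵢ | A·ȳᵢ
rectangular body | 17600.00 | 80.00 | 55.00 | 1408000.00 | 968000.00
semicircular top | 10053.10 | 80.00 | 143.95 | 804247.72 | 1447173.95
triangular fin | 812.50 | 181.67 | 8.33 | 147604.17 | 6770.83
Σ | 28465.60 |  |  | 2359851.89 | 2421944.78
x̄ = 2359851.89 / 28465.60 = 82.90 mm
ȳ = 2421944.78 / 28465.60 = 85.08 mm

x̄ = 82.90 mm, ȳ = 85.08 mm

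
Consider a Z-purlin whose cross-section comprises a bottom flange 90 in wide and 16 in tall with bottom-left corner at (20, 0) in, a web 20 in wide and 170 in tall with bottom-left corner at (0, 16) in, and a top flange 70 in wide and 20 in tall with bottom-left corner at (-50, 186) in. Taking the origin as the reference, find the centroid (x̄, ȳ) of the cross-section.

bottom flange: A = 90 × 16 = 1440.00, centroid at (65.00, 8.00).
web: A = 20 × 170 = 3400.00, centroid at (10.00, 101.00).
top flange: A = 70 × 20 = 1400.00, centroid at (-15.00, 196.00).
ΣA = 6240.00 in²
ΣAx̄ = (1440.00)(65.00) + (3400.00)(10.00) + (1400.00)(-15.00) = 106600.00 in³
ΣAȳ = (1440.00)(8.00) + (3400.00)(101.00) + (1400.00)(196.00) = 629320.00 in³
x̄ = 106600.00 / 6240.00 = 17.08 in
ȳ = 629320.00 / 6240.00 = 100.85 in

x̄ = 17.08 in, ȳ = 100.85 in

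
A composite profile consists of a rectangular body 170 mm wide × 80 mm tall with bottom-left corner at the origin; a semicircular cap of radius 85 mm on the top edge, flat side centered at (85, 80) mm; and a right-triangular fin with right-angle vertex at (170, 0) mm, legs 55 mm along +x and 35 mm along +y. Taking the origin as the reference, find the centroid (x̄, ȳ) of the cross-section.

x̄ = 88.84 mm, ȳ = 72.27 mm

Part | A | x̄ᵢ | ȳᵢ | A·x̄ᵢ | A·ȳᵢ
rectangular body | 13600.00 | 85.00 | 40.00 | 1156000.00 | 544000.00
semicircular top | 11349.00 | 85.00 | 116.08 | 964665.29 | 1317336.94
triangular fin | 962.50 | 188.33 | 11.67 | 181270.83 | 11229.17
Σ | 25911.50 |  |  | 2301936.13 | 1872566.11
x̄ = 2301936.13 / 25911.50 = 88.84 mm
ȳ = 1872566.11 / 25911.50 = 72.27 mm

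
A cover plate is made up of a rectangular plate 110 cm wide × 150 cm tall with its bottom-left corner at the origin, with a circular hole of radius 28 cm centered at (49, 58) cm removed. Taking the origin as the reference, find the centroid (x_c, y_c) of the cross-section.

x_c = 56.05 cm, y_c = 77.98 cm

Part | A | x̄ᵢ | ȳᵢ | A·x̄ᵢ | A·ȳᵢ
plate | 16500.00 | 55.00 | 75.00 | 907500.00 | 1237500.00
hole | -2463.01 | 49.00 | 58.00 | -120687.42 | -142854.50
Σ | 14036.99 |  |  | 786812.58 | 1094645.50
x_c = 786812.58 / 14036.99 = 56.05 cm
y_c = 1094645.50 / 14036.99 = 77.98 cm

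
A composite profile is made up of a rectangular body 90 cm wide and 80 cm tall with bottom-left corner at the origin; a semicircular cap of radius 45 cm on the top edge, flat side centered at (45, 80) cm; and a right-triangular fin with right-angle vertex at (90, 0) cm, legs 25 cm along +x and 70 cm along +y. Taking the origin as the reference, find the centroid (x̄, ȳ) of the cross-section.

x̄ = 49.15 cm, ȳ = 55.41 cm

rectangular body: A = 90 × 80 = 7200.00, centroid at (45.00, 40.00).
semicircular top: A = ½π·45² = 3180.86, centroid at (45.00, 99.10).
triangular fin: A = ½·25·70 = 875.00, centroid at (98.33, 23.33).
ΣA = 11255.86 cm², ΣAx̄ = 553180.48 cm³, ΣAȳ = 623635.67 cm³.
x̄ = 553180.48/11255.86 = 49.15 cm; ȳ = 623635.67/11255.86 = 55.41 cm.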